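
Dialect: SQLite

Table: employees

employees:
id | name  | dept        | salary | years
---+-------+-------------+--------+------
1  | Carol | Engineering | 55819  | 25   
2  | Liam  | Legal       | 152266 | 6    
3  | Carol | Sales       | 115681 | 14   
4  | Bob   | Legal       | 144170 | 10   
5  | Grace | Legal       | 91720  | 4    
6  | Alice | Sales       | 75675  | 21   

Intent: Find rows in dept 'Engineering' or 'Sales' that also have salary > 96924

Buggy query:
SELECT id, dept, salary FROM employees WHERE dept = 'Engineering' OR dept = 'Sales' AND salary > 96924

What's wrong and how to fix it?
Bug: AND binds tighter than OR, so this parses as dept = 'Engineering' OR (dept = 'Sales' AND salary > 96924)

Fix: Add parentheses around the OR so the AND applies to both alternatives

Corrected query:
SELECT id, dept, salary FROM employees WHERE (dept = 'Engineering' OR dept = 'Sales') AND salary > 96924

Result:
id | dept  | salary
---+-------+-------
3  | Sales | 115681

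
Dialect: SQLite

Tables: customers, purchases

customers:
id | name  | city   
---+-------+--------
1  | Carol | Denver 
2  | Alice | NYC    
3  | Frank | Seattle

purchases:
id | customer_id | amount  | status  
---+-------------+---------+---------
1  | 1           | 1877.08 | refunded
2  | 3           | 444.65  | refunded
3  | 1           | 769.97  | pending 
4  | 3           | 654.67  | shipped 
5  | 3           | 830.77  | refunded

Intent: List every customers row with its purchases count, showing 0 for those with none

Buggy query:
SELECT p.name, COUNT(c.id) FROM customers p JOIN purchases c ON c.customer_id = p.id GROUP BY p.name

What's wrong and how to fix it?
Bug: INNER JOIN drops customers rows that have no matching purchases rows

Fix: Switch to LEFT JOIN to retain unmatched parent rows

Corrected query:
SELECT p.name, COUNT(c.id) FROM customers p LEFT JOIN purchases c ON c.customer_id = p.id GROUP BY p.name

Result:
name  | COUNT(c.id)
------+------------
Alice | 0          
Carol | 2          
Frank | 3          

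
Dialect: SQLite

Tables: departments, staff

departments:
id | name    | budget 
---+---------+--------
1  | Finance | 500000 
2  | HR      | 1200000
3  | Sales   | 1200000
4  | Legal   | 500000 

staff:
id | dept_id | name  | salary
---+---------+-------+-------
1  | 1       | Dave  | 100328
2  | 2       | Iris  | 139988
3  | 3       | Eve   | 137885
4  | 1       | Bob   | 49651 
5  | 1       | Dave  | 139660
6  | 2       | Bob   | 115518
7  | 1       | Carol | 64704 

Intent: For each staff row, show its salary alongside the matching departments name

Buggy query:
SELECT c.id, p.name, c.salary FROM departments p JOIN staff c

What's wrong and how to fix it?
Bug: Missing join condition: each staff row is matched to all departments rows instead of just its own

Fix: Specify the join condition linking the foreign key to the parent id

Corrected query:
SELECT c.id, p.name, c.salary FROM departments p JOIN staff c ON c.dept_id = p.id

Result:
id | name    | salary
---+---------+-------
1  | Finance | 100328
2  | HR      | 139988
3  | Sales   | 137885
4  | Finance | 49651 
5  | Finance | 139660
6  | HR      | 115518
7  | Finance | 64704 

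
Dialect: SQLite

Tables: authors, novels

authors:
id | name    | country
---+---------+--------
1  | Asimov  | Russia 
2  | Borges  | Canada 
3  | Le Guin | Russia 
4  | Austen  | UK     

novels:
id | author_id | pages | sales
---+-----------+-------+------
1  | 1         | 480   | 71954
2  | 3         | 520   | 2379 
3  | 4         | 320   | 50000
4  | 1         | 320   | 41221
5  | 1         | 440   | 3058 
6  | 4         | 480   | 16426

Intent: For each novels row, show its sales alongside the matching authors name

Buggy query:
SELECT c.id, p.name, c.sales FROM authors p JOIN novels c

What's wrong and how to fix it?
Bug: Missing join condition: each novels row is matched to all authors rows instead of just its own

Fix: Specify the join condition linking the foreign key to the parent id

Corrected query:
SELECT c.id, p.name, c.sales FROM authors p JOIN novels c ON c.author_id = p.id

Result:
id | name    | sales
---+---------+------
1  | Asimov  | 71954
2  | Le Guin | 2379 
3  | Austen  | 50000
4  | Asimov  | 41221
5  | Asimov  | 3058 
6  | Austen  | 16426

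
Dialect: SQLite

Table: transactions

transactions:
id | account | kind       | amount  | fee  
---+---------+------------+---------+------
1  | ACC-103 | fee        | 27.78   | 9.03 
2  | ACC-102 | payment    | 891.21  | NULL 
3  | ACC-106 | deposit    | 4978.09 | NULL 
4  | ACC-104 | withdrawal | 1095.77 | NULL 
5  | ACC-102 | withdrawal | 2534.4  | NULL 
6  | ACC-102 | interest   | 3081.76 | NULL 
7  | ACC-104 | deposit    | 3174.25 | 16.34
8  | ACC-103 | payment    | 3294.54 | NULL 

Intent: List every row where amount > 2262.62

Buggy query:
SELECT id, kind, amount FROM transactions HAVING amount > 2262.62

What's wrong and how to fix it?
Bug: HAVING filters the output of aggregation, but this query has no GROUP BY and no aggregate functions, so SQLite rejects it (HAVING clause on a non-aggregate query); the condition here is per row

Fix: Use WHERE for row-level filtering

Corrected query:
SELECT id, kind, amount FROM transactions WHERE amount > 2262.62

Result:
id | kind       | amount 
---+------------+--------
3  | deposit    | 4978.09
5  | withdrawal | 2534.4 
6  | interest   | 3081.76
7  | deposit    | 3174.25
8  | payment    | 3294.54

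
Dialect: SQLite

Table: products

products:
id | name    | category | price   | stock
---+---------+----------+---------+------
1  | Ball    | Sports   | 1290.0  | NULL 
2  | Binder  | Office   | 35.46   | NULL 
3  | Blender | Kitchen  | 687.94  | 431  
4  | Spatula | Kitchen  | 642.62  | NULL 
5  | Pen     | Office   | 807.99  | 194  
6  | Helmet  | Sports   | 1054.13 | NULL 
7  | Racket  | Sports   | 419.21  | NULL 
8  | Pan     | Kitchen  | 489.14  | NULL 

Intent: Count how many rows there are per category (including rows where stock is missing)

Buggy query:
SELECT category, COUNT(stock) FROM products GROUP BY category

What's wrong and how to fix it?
Bug: COUNT(column) counts non-NULL values only; rows with NULL stock aren't counted

Fix: Use COUNT(*) to count all rows regardless of NULL

Corrected query:
SELECT category, COUNT(*) FROM products GROUP BY category

Result:
category | COUNT(*)
---------+---------
Kitchen  | 3       
Office   | 2       
Sports   | 3       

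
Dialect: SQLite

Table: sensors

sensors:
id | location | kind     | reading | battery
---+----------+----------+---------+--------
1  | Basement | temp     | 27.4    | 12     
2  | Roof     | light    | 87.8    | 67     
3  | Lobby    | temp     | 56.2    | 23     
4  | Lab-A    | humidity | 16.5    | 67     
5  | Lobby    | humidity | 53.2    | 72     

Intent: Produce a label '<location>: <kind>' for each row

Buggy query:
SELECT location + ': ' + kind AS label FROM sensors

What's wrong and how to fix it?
Bug: SQLite uses || for string concatenation; + coerces text to numbers (yielding 0)

Fix: Replace + with || to concatenate text

Corrected query:
SELECT location || ': ' || kind AS label FROM sensors

Result:
label          
---------------
Basement: temp 
Roof: light    
Lobby: temp    
Lab-A: humidity
Lobby: humidity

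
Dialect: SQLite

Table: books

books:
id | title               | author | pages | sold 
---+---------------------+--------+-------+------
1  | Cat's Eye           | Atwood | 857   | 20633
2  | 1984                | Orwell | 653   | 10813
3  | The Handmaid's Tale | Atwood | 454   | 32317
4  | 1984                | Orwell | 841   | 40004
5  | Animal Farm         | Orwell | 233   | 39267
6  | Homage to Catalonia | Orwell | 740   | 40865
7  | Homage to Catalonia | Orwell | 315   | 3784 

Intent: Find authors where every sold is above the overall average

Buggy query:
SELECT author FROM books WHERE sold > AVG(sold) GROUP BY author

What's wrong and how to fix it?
Bug: WHERE evaluates per row before aggregation, so AVG() is unavailable

Fix: Compute the overall average in a scalar subquery and compare each group's MIN against it in HAVING

Corrected query:
SELECT author FROM books GROUP BY author HAVING MIN(sold) > (SELECT AVG(sold) FROM books)

Result:
(no rows)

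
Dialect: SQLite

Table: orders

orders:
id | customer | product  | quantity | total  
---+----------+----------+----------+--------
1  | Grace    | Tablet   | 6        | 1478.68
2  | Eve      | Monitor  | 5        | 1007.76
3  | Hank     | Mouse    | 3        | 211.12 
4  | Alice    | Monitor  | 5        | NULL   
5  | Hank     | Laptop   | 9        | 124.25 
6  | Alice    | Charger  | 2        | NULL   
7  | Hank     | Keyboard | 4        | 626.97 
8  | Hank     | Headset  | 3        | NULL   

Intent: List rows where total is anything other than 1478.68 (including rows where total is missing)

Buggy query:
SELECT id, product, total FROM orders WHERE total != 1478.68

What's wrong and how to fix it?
Bug: 'total != 1478.68' is unknown when total is NULL, so NULL rows are silently excluded

Fix: Add an explicit OR total IS NULL to include the missing-value rows

Corrected query:
SELECT id, product, total FROM orders WHERE total != 1478.68 OR total IS NULL

Result:
id | product  | total  
---+----------+--------
2  | Monitor  | 1007.76
3  | Mouse    | 211.12 
4  | Monitor  | NULL   
5  | Laptop   | 124.25 
6  | Charger  | NULL   
7  | Keyboard | 626.97 
8  | Headset  | NULL   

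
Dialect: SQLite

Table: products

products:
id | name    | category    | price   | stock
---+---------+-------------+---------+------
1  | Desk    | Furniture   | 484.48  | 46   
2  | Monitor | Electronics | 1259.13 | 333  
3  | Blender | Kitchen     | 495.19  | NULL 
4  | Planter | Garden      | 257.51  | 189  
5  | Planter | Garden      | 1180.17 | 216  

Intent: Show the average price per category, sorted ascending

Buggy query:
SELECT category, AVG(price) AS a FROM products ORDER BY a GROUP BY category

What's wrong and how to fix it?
Bug: GROUP BY must precede ORDER BY

Fix: Reorder: SELECT … FROM … GROUP BY … ORDER BY …

Corrected query:
SELECT category, AVG(price) AS a FROM products GROUP BY category ORDER BY a

Result:
category    | a      
------------+--------
Furniture   | 484.48 
Kitchen     | 495.19 
Garden      | 718.84 
Electronics | 1259.13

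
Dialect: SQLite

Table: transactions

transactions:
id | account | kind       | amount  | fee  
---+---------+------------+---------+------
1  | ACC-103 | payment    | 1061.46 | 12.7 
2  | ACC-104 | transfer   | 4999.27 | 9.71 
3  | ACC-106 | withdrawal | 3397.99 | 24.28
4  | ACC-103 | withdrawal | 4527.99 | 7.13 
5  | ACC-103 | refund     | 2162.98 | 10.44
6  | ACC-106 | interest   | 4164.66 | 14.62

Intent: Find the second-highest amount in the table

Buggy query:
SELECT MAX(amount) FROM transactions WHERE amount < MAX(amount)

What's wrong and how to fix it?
Bug: The inner MAX is an aggregate inside WHERE, which is not allowed

Fix: Put the inner MAX in a scalar subquery

Corrected query:
SELECT MAX(amount) FROM transactions WHERE amount < (SELECT MAX(amount) FROM transactions)

Result:
MAX(amount)
-----------
4527.99    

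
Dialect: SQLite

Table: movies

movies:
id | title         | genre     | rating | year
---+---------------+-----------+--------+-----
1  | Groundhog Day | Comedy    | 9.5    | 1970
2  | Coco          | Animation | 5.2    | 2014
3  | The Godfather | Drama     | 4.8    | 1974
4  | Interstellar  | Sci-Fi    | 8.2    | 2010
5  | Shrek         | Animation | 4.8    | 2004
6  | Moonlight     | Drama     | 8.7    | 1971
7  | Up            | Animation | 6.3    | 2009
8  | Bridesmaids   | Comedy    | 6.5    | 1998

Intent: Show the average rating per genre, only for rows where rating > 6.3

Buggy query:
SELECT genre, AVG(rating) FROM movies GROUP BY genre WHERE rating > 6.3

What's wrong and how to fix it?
Bug: WHERE cannot follow GROUP BY

Fix: Move the WHERE clause before GROUP BY

Corrected query:
SELECT genre, AVG(rating) FROM movies WHERE rating > 6.3 GROUP BY genre

Result:
genre  | AVG(rating)
-------+------------
Comedy | 8          
Drama  | 8.7        
Sci-Fi | 8.2        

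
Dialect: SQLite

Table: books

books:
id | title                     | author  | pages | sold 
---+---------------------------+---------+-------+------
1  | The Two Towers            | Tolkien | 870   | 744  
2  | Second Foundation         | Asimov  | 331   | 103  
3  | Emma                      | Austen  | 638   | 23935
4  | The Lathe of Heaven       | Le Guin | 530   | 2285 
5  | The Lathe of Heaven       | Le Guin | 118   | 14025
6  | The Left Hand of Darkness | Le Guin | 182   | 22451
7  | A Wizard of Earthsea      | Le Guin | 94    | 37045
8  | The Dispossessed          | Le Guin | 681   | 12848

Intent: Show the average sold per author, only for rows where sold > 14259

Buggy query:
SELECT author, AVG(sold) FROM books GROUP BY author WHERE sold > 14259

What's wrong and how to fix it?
Bug: WHERE cannot follow GROUP BY

Fix: Move the WHERE clause before GROUP BY

Corrected query:
SELECT author, AVG(sold) FROM books WHERE sold > 14259 GROUP BY author

Result:
author  | AVG(sold)
--------+----------
Austen  | 23935    
Le Guin | 29748    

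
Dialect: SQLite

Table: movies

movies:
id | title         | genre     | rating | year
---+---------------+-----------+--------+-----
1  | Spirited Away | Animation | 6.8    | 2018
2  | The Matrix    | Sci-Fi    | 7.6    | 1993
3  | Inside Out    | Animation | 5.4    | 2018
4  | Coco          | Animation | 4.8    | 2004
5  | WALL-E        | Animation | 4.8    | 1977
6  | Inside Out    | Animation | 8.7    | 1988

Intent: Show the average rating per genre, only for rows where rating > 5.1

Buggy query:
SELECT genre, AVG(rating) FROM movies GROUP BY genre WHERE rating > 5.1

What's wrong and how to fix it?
Bug: Row-level WHERE must come before GROUP BY in the clause order

Fix: Place WHERE between FROM and GROUP BY

Corrected query:
SELECT genre, AVG(rating) FROM movies WHERE rating > 5.1 GROUP BY genre

Result:
genre     | AVG(rating)
----------+------------
Animation | 6.966667   
Sci-Fi    | 7.6        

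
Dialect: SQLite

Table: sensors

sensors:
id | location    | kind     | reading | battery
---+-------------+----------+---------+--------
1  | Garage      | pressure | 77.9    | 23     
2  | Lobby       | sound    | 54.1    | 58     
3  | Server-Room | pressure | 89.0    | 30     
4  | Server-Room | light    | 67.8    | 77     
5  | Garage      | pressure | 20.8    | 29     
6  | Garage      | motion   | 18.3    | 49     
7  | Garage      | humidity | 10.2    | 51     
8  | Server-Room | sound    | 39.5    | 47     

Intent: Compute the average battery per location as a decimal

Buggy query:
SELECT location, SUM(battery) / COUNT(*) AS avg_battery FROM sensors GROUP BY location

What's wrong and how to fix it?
Bug: SUM(battery) and COUNT(*) are both integers; the division truncates the fractional part

Fix: Cast one side to REAL so the division keeps the fractional part

Corrected query:
SELECT location, SUM(battery) * 1.0 / COUNT(*) AS avg_battery FROM sensors GROUP BY location

Result:
location    | avg_battery
------------+------------
Garage      | 38         
Lobby       | 58         
Server-Room | 51.333333  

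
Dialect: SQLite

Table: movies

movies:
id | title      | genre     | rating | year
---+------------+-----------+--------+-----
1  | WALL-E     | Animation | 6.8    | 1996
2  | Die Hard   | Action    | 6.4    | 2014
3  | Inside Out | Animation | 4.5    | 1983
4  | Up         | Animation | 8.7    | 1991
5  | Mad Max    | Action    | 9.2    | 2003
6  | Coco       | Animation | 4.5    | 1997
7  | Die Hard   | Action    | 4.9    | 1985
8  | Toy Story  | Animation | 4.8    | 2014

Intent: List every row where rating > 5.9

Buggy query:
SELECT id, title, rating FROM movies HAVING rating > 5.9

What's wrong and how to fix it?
Bug: This is a non-aggregate query (no GROUP BY, no aggregates), so in SQLite the HAVING clause is invalid here; a row-level condition belongs in WHERE

Fix: Replace HAVING with WHERE since the condition applies to individual rows

Corrected query:
SELECT id, title, rating FROM movies WHERE rating > 5.9

Result:
id | title    | rating
---+----------+-------
1  | WALL-E   | 6.8   
2  | Die Hard | 6.4   
4  | Up       | 8.7   
5  | Mad Max  | 9.2   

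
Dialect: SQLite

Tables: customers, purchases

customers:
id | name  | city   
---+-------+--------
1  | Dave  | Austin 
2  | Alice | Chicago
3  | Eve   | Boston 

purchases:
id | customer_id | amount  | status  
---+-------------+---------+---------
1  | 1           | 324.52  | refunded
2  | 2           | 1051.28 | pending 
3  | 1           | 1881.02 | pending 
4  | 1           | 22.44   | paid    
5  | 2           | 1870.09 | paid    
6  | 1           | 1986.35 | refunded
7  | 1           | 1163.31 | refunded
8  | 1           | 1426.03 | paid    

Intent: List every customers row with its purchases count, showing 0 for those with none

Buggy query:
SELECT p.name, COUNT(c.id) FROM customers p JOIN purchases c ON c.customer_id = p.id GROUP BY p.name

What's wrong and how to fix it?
Bug: An inner join excludes parents with zero children

Fix: Use LEFT JOIN so parents without children still appear (COUNT(c.id) gives 0)

Corrected query:
SELECT p.name, COUNT(c.id) FROM customers p LEFT JOIN purchases c ON c.customer_id = p.id GROUP BY p.name

Result:
name  | COUNT(c.id)
------+------------
Alice | 2          
Dave  | 6          
Eve   | 0          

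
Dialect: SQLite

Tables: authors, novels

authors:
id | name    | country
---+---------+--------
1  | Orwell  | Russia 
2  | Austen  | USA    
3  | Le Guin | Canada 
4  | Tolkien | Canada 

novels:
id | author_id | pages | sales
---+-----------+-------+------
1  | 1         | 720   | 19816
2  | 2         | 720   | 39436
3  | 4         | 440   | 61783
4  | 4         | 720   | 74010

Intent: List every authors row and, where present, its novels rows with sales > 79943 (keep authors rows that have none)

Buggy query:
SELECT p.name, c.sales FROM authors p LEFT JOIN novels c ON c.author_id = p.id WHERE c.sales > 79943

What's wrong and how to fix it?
Bug: Filtering c.sales in WHERE discards the NULL rows produced by LEFT JOIN, turning it into an inner join

Fix: Move the right-table condition into the ON clause so unmatched parents are kept

Corrected query:
SELECT p.name, c.sales FROM authors p LEFT JOIN novels c ON c.author_id = p.id AND c.sales > 79943

Result:
name    | sales
--------+------
Orwell  | NULL 
Austen  | NULL 
Le Guin | NULL 
Tolkien | NULL 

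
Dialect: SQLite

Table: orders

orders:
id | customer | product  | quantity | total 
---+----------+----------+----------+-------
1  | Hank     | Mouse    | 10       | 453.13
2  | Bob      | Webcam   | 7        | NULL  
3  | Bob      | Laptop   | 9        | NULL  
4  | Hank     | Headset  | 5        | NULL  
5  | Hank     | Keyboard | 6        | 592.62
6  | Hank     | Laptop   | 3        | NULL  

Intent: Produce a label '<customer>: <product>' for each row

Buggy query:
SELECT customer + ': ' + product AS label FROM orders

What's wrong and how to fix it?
Bug: '+' is numeric addition; on text columns SQLite converts them to 0 instead of concatenating

Fix: Replace + with || to concatenate text

Corrected query:
SELECT customer || ': ' || product AS label FROM orders

Result:
label         
--------------
Hank: Mouse   
Bob: Webcam   
Bob: Laptop   
Hank: Headset 
Hank: Keyboard
Hank: Laptop  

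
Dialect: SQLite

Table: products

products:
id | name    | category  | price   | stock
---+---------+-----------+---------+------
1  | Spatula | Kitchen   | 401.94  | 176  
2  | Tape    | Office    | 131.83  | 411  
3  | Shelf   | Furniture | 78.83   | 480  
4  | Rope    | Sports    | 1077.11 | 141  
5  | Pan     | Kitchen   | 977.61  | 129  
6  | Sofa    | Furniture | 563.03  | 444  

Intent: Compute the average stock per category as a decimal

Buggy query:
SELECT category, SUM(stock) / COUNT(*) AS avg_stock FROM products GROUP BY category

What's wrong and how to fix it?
Bug: SUM(stock) and COUNT(*) are both integers; the division truncates the fractional part

Fix: Multiply by 1.0 (or CAST to REAL) to force floating-point division

Corrected query:
SELECT category, SUM(stock) * 1.0 / COUNT(*) AS avg_stock FROM products GROUP BY category

Result:
category  | avg_stock
----------+----------
Furniture | 462      
Kitchen   | 152.5    
Office    | 411      
Sports    | 141      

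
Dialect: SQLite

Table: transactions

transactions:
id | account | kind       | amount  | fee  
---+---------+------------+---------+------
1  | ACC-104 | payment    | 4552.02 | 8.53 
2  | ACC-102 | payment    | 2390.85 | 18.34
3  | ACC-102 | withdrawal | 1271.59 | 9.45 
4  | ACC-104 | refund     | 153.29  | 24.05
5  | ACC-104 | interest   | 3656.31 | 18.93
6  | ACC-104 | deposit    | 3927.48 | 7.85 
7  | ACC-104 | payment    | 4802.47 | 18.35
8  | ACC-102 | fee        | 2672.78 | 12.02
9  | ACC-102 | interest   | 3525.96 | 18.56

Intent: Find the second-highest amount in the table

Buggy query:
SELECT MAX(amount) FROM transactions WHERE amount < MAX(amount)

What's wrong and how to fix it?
Bug: MAX(amount) on the right of the comparison is an aggregate-in-WHERE error

Fix: Put the inner MAX in a scalar subquery

Corrected query:
SELECT MAX(amount) FROM transactions WHERE amount < (SELECT MAX(amount) FROM transactions)

Result:
MAX(amount)
-----------
4552.02    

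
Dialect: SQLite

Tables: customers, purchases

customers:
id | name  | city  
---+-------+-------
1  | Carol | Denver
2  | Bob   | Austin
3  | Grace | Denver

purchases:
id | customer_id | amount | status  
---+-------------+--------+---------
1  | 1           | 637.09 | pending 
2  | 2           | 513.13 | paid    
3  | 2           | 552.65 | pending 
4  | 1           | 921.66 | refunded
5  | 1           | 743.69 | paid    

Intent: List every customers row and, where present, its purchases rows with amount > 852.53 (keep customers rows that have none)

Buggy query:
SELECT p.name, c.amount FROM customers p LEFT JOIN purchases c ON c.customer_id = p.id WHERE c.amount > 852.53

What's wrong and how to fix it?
Bug: A WHERE condition on the right-hand table after LEFT JOIN drops unmatched parents

Fix: Move the right-table condition into the ON clause so unmatched parents are kept

Corrected query:
SELECT p.name, c.amount FROM customers p LEFT JOIN purchases c ON c.customer_id = p.id AND c.amount > 852.53

Result:
name  | amount
------+-------
Carol | 921.66
Bob   | NULL  
Grace | NULL  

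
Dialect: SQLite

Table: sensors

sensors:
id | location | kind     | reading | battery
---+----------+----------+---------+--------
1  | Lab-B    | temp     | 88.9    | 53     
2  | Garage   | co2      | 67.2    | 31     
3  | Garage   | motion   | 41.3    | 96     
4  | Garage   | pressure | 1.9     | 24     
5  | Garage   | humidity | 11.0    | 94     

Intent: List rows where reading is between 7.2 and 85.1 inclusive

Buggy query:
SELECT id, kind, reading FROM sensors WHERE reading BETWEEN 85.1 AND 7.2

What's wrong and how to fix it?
Bug: The bounds are reversed; BETWEEN a AND b requires a <= b to match anything

Fix: Write BETWEEN 7.2 AND 85.1

Corrected query:
SELECT id, kind, reading FROM sensors WHERE reading BETWEEN 7.2 AND 85.1

Result:
id | kind     | reading
---+----------+--------
2  | co2      | 67.2   
3  | motion   | 41.3   
5  | humidity | 11     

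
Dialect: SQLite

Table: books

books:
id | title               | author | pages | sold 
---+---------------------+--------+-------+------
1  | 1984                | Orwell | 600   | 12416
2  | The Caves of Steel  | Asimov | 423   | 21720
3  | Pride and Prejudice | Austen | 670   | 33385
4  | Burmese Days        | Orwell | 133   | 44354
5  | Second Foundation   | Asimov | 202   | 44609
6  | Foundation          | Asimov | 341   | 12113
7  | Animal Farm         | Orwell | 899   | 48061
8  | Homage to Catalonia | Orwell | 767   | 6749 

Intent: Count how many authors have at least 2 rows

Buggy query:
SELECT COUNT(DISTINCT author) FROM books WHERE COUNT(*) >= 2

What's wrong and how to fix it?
Bug: COUNT(*) cannot appear in WHERE; the per-group count doesn't exist yet

Fix: Group first with HAVING COUNT(*) >= 2, then COUNT the resulting groups

Corrected query:
SELECT COUNT(*) FROM (SELECT author FROM books GROUP BY author HAVING COUNT(*) >= 2)

Result:
COUNT(*)
--------
2       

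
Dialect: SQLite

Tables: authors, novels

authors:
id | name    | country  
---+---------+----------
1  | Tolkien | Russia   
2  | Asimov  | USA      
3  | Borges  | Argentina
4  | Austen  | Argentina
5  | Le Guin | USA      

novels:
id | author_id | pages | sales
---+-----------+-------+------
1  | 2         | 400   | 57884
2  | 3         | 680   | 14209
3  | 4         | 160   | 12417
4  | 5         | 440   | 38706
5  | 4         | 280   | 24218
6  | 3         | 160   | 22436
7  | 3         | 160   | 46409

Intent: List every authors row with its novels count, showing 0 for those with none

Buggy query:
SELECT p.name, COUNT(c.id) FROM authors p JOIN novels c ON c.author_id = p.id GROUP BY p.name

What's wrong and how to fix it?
Bug: INNER JOIN drops authors rows that have no matching novels rows

Fix: Switch to LEFT JOIN to retain unmatched parent rows

Corrected query:
SELECT p.name, COUNT(c.id) FROM authors p LEFT JOIN novels c ON c.author_id = p.id GROUP BY p.name

Result:
name    | COUNT(c.id)
--------+------------
Asimov  | 1          
Austen  | 2          
Borges  | 3          
Le Guin | 1          
Tolkien | 0          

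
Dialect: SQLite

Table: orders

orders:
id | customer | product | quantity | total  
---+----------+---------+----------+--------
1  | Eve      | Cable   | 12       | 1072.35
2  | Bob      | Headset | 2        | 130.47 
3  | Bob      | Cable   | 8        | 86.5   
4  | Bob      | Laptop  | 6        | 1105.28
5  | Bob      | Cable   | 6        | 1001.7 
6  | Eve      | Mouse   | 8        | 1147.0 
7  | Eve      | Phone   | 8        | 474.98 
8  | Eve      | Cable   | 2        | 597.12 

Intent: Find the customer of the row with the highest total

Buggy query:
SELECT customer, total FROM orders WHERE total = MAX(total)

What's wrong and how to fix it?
Bug: MAX(total) is an aggregate and cannot be used directly in WHERE

Fix: Wrap MAX in a scalar subquery so WHERE compares against a single value

Corrected query:
SELECT customer, total FROM orders WHERE total = (SELECT MAX(total) FROM orders)

Result:
customer | total
---------+------
Eve      | 1147 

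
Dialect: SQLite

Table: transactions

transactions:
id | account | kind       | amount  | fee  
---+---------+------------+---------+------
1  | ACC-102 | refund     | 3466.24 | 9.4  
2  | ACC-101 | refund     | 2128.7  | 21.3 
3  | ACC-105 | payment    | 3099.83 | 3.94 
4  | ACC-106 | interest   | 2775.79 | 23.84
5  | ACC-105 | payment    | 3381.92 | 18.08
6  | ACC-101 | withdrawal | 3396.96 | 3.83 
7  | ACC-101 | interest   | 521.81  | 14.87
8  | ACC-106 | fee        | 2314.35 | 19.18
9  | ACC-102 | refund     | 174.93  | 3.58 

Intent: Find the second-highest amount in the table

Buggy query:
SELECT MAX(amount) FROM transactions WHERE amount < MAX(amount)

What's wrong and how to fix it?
Bug: MAX(amount) on the right of the comparison is an aggregate-in-WHERE error

Fix: Put the inner MAX in a scalar subquery

Corrected query:
SELECT MAX(amount) FROM transactions WHERE amount < (SELECT MAX(amount) FROM transactions)

Result:
MAX(amount)
-----------
3396.96    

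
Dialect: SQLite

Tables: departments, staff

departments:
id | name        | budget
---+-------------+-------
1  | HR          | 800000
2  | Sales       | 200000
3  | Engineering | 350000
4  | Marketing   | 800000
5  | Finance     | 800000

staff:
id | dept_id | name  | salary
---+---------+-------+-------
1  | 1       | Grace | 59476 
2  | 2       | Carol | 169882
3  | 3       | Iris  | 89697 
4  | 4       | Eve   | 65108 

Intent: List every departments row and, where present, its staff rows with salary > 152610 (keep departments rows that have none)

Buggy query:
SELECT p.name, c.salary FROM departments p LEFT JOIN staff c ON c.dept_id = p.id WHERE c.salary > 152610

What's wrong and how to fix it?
Bug: A WHERE condition on the right-hand table after LEFT JOIN drops unmatched parents

Fix: Move the right-table condition into the ON clause so unmatched parents are kept

Corrected query:
SELECT p.name, c.salary FROM departments p LEFT JOIN staff c ON c.dept_id = p.id AND c.salary > 152610

Result:
name        | salary
------------+-------
HR          | NULL  
Sales       | 169882
Engineering | NULL  
Marketing   | NULL  
Finance     | NULL  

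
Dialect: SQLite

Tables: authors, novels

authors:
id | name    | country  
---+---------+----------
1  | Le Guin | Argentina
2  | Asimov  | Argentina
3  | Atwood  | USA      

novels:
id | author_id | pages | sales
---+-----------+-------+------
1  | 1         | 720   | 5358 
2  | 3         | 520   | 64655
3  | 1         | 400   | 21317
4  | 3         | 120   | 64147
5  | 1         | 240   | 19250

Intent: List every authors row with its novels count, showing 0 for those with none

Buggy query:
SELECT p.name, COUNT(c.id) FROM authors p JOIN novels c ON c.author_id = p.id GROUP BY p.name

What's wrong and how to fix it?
Bug: An inner join excludes parents with zero children

Fix: Switch to LEFT JOIN to retain unmatched parent rows

Corrected query:
SELECT p.name, COUNT(c.id) FROM authors p LEFT JOIN novels c ON c.author_id = p.id GROUP BY p.name

Result:
name    | COUNT(c.id)
--------+------------
Asimov  | 0          
Atwood  | 2          
Le Guin | 3          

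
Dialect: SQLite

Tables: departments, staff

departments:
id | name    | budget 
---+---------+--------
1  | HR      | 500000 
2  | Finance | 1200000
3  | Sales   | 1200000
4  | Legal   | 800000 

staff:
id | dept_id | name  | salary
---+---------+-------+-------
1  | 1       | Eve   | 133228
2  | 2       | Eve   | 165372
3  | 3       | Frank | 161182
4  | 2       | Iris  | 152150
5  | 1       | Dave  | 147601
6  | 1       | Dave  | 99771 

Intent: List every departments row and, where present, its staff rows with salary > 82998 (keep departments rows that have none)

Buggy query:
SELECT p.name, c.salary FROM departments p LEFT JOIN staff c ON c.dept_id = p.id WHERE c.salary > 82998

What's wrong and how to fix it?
Bug: A WHERE condition on the right-hand table after LEFT JOIN drops unmatched parents

Fix: Put 'c.salary > 82998' in the JOIN's ON clause instead of WHERE

Corrected query:
SELECT p.name, c.salary FROM departments p LEFT JOIN staff c ON c.dept_id = p.id AND c.salary > 82998

Result:
name    | salary
--------+-------
HR      | 99771 
HR      | 133228
HR      | 147601
Finance | 152150
Finance | 165372
Sales   | 161182
Legal   | NULL  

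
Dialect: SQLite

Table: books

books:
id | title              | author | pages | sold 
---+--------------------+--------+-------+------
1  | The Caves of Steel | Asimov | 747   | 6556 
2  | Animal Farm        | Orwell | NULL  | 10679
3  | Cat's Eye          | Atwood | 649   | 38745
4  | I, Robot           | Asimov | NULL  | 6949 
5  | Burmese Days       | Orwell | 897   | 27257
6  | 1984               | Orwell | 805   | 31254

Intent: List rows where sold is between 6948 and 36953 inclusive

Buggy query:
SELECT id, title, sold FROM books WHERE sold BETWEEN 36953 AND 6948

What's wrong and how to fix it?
Bug: BETWEEN expects the lower bound first; with 36953 AND 6948 the range is empty

Fix: Swap the bounds so the smaller value comes first

Corrected query:
SELECT id, title, sold FROM books WHERE sold BETWEEN 6948 AND 36953

Result:
id | title        | sold 
---+--------------+------
2  | Animal Farm  | 10679
4  | I, Robot     | 6949 
5  | Burmese Days | 27257
6  | 1984         | 31254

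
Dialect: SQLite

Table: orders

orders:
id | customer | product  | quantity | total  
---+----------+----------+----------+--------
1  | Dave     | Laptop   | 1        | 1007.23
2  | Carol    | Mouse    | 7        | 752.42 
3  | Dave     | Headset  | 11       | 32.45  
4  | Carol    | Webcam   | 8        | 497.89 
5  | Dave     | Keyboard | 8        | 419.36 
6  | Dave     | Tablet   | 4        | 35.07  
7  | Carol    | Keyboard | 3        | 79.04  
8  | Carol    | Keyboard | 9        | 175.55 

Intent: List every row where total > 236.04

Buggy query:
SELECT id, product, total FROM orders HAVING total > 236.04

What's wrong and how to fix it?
Bug: HAVING filters the output of aggregation, but this query has no GROUP BY and no aggregate functions, so SQLite rejects it (HAVING clause on a non-aggregate query); the condition here is per row

Fix: Use WHERE for row-level filtering

Corrected query:
SELECT id, product, total FROM orders WHERE total > 236.04

Result:
id | product  | total  
---+----------+--------
1  | Laptop   | 1007.23
2  | Mouse    | 752.42 
4  | Webcam   | 497.89 
5  | Keyboard | 419.36 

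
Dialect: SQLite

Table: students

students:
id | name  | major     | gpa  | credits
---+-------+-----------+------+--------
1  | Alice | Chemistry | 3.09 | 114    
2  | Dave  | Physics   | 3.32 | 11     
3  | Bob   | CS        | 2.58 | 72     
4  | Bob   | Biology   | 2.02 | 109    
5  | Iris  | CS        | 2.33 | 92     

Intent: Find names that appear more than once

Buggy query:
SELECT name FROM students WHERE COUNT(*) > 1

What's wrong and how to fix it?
Bug: COUNT(*) is an aggregate and cannot be used in WHERE

Fix: GROUP BY name, then filter groups with HAVING COUNT(*) > 1

Corrected query:
SELECT name FROM students GROUP BY name HAVING COUNT(*) > 1

Result:
name
----
Bob 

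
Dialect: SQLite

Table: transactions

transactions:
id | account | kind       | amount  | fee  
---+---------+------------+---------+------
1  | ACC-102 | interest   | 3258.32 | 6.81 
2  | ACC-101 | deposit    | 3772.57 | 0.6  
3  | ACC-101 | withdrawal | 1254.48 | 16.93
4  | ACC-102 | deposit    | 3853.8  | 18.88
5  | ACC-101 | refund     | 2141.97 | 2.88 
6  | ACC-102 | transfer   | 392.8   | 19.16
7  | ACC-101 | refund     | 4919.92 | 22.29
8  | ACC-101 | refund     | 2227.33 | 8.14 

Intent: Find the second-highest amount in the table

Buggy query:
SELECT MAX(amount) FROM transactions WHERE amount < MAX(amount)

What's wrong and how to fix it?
Bug: The inner MAX is an aggregate inside WHERE, which is not allowed

Fix: Compute the overall MAX in a subquery, then take MAX of rows below it

Corrected query:
SELECT MAX(amount) FROM transactions WHERE amount < (SELECT MAX(amount) FROM transactions)

Result:
MAX(amount)
-----------
3853.8     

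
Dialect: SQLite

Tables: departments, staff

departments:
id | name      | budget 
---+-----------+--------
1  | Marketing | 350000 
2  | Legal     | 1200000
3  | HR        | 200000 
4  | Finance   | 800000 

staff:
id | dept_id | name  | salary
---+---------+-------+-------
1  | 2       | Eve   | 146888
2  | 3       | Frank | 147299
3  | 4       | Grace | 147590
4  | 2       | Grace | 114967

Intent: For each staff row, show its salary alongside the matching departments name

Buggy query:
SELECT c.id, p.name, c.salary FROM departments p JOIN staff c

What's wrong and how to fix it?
Bug: JOIN with no ON clause produces a cartesian product; every staff row pairs with every departments row

Fix: Add ON c.dept_id = p.id to the JOIN

Corrected query:
SELECT c.id, p.name, c.salary FROM departments p JOIN staff c ON c.dept_id = p.id

Result:
id | name    | salary
---+---------+-------
1  | Legal   | 146888
2  | HR      | 147299
3  | Finance | 147590
4  | Legal   | 114967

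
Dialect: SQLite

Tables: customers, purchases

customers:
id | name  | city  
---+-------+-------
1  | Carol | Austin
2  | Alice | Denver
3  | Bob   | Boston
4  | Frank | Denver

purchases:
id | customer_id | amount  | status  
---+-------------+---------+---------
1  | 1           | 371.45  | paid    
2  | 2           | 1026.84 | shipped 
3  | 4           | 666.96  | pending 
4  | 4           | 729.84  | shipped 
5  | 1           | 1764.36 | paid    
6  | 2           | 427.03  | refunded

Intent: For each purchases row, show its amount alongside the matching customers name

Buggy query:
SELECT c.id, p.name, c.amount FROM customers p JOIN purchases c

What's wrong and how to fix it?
Bug: Missing join condition: each purchases row is matched to all customers rows instead of just its own

Fix: Specify the join condition linking the foreign key to the parent id

Corrected query:
SELECT c.id, p.name, c.amount FROM customers p JOIN purchases c ON c.customer_id = p.id

Result:
id | name  | amount 
---+-------+--------
1  | Carol | 371.45 
2  | Alice | 1026.84
3  | Frank | 666.96 
4  | Frank | 729.84 
5  | Carol | 1764.36
6  | Alice | 427.03 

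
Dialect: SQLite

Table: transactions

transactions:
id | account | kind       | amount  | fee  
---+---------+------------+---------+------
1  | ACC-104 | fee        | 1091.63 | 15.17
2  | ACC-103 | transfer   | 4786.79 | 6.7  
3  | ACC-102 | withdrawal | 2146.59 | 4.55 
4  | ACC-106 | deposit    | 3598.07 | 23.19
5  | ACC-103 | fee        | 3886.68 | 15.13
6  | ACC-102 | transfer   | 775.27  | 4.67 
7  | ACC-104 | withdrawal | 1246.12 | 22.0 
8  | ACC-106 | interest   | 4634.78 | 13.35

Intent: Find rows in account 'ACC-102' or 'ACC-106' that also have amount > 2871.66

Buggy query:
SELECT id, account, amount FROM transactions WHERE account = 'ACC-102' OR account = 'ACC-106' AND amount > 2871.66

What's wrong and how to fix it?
Bug: Without parentheses, AND is evaluated before OR, so the amount filter only applies to the 'ACC-106' branch

Fix: Group the OR with parentheses (or use IN), then AND the threshold

Corrected query:
SELECT id, account, amount FROM transactions WHERE (account = 'ACC-102' OR account = 'ACC-106') AND amount > 2871.66

Result:
id | account | amount 
---+---------+--------
4  | ACC-106 | 3598.07
8  | ACC-106 | 4634.78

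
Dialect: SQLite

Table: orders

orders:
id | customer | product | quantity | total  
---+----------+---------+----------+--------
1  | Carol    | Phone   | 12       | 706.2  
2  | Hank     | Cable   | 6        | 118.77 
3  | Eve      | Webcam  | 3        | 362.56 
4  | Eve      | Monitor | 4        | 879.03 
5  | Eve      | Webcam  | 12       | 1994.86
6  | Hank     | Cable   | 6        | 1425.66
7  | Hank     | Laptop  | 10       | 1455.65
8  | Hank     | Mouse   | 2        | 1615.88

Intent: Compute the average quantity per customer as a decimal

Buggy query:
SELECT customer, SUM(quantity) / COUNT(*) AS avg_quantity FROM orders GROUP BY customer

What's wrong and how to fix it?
Bug: Both operands are integers, so '/' performs integer division and truncates

Fix: Multiply by 1.0 (or CAST to REAL) to force floating-point division

Corrected query:
SELECT customer, SUM(quantity) * 1.0 / COUNT(*) AS avg_quantity FROM orders GROUP BY customer

Result:
customer | avg_quantity
---------+-------------
Carol    | 12          
Eve      | 6.333333    
Hank     | 6           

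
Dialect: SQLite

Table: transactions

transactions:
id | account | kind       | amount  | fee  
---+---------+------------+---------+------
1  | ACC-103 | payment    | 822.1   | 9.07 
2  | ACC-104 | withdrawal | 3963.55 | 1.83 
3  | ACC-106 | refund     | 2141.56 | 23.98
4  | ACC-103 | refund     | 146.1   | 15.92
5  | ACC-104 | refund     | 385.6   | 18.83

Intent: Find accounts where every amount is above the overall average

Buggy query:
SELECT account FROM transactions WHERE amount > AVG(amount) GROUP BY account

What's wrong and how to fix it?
Bug: AVG() is an aggregate; it can't sit directly in WHERE

Fix: Use a subquery for AVG and a HAVING MIN(...) filter so the condition holds for every row in the group

Corrected query:
SELECT account FROM transactions GROUP BY account HAVING MIN(amount) > (SELECT AVG(amount) FROM transactions)

Result:
account
-------
ACC-106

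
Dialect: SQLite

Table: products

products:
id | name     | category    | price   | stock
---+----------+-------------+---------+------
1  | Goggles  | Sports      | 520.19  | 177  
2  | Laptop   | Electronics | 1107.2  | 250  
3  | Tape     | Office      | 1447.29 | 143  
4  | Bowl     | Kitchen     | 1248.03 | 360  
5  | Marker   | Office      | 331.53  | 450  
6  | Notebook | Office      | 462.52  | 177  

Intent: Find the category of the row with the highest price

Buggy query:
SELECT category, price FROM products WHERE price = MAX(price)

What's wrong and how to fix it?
Bug: MAX(price) is an aggregate and cannot be used directly in WHERE

Fix: Use a subquery: WHERE price = (SELECT MAX(price) FROM products)

Corrected query:
SELECT category, price FROM products WHERE price = (SELECT MAX(price) FROM products)

Result:
category | price  
---------+--------
Office   | 1447.29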